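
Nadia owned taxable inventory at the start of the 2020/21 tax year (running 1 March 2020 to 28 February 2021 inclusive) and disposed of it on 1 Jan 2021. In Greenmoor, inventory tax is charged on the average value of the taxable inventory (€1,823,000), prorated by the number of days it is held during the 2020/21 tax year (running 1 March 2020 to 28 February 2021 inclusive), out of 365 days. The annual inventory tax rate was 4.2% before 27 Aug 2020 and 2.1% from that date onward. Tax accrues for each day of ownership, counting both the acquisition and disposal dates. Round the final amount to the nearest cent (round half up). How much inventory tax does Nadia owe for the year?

€50,974.08

1 Mar – 26 Aug 2020: 179 days at 4.2% → €1,823,000 × 4.2% × 179/365 = €37,548.8055
27 Aug 2020 – 1 Jan 2021: 128 days at 2.1% → €1,823,000 × 2.1% × 128/365 = €13,425.2712
Total = €50,974.0767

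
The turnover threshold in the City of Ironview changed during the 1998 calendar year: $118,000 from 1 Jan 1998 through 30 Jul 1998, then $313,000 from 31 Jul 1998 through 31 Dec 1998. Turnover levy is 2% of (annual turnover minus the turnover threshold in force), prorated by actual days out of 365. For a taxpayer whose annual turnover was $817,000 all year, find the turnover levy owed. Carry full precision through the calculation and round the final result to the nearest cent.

1 Jan – 30 Jul 1998: 211 days, exemption $118,000 → ($817,000 − $118,000) × 2% × 211/365 = $8,081.5890
31 Jul – 31 Dec 1998: 154 days, exemption $313,000 → ($817,000 − $313,000) × 2% × 154/365 = $4,252.9315
Total = $12,334.5205

$12,334.52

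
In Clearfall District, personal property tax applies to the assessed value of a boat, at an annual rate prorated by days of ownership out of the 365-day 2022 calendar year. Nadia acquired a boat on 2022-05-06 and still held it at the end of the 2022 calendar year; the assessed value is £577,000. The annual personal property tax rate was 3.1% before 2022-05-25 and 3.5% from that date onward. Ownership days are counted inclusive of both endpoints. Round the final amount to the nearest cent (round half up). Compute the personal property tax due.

2022-05-06 to 2022-05-24: 19 days at 3.1% → £577,000 × 3.1% × 19/365 = £931.1041
2022-05-25 to 2022-12-31: 221 days at 3.5% → £577,000 × 3.5% × 221/365 = £12,227.6575
Total = £13,158.7616

£13,158.76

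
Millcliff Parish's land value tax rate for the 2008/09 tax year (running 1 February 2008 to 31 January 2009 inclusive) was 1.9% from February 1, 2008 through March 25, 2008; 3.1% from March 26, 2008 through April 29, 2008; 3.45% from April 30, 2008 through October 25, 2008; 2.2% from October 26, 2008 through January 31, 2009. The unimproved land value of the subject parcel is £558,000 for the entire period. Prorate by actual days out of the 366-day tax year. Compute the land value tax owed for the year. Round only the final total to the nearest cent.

£15,920.53

February 1 – March 25, 2008: 54 days at 1.9% → £558,000 × 1.9% × 54/366 = £1,564.2295
March 26 – April 29, 2008: 35 days at 3.1% → £558,000 × 3.1% × 35/366 = £1,654.1803
April 30 – October 25, 2008: 179 days at 3.45% → £558,000 × 3.45% × 179/366 = £9,415.1066
October 26, 2008 – January 31, 2009: 98 days at 2.2% → £558,000 × 2.2% × 98/366 = £3,287.0164
Total = £15,920.5328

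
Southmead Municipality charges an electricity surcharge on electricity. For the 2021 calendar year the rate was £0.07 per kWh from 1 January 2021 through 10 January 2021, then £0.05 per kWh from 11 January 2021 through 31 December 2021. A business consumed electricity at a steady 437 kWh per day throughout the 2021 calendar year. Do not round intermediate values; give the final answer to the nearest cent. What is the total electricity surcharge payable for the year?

1 January – 10 January 2021: 10 days × 437 kWh/day = 4,370 kWh at £0.07/kWh → £305.90
11 January – 31 December 2021: 355 days × 437 kWh/day = 155,135 kWh at £0.05/kWh → £7,756.75

£8,062.65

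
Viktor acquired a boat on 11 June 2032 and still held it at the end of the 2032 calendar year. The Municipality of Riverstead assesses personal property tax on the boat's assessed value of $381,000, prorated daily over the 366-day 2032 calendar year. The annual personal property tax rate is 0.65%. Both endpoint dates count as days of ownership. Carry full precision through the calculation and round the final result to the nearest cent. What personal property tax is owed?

Days held (11 June – 31 December 2032): 204 out of 366
Tax = $381,000 × 0.65% × 204/366 = $1,380.3443

$1,380.34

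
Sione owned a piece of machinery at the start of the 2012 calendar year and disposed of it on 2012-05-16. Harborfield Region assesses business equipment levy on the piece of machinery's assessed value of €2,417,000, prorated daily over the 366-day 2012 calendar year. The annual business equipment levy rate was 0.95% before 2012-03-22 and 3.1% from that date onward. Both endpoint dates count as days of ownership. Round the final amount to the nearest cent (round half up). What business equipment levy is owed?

2012-01-01 to 2012-03-21: 81 days at 0.95% → €2,417,000 × 0.95% × 81/366 = €5,081.6434
2012-03-22 to 2012-05-16: 56 days at 3.1% → €2,417,000 × 3.1% × 56/366 = €11,464.2404
Total = €16,545.8839

€16,545.88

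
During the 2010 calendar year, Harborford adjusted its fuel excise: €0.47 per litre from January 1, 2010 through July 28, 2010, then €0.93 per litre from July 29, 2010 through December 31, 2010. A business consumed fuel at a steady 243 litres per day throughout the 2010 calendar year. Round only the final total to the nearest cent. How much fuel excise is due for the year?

January 1 – July 28, 2010: 209 days × 243 litres/day = 50,787 litres at €0.47/litre → €23,869.89
July 29 – December 31, 2010: 156 days × 243 litres/day = 37,908 litres at €0.93/litre → €35,254.44

€59,124.33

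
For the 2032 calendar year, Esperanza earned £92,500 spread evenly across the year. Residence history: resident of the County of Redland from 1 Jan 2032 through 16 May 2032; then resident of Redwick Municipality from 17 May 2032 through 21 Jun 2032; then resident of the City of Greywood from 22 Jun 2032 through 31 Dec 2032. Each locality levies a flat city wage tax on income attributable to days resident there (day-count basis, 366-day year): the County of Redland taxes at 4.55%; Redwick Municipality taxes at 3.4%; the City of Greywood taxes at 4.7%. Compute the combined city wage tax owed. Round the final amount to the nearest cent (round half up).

£4,177.28

The County of Redland, 1 Jan – 16 May 2032: 137 days → £92,500 × 4.55% × 137/366 = £1,575.4064
Redwick Municipality, 17 May – 21 Jun 2032: 36 days → £92,500 × 3.4% × 36/366 = £309.3443
The City of Greywood, 22 Jun – 31 Dec 2032: 193 days → £92,500 × 4.7% × 193/366 = £2,292.5342
Total = £4,177.2848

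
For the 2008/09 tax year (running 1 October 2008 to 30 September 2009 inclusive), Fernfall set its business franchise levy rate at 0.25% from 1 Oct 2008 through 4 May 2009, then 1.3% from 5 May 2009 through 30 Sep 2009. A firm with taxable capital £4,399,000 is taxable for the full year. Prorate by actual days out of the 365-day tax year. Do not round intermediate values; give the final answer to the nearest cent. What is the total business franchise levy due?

£29,852.94

1 Oct 2008 – 4 May 2009: 216 days at 0.25% → £4,399,000 × 0.25% × 216/365 = £6,508.1096
5 May – 30 Sep 2009: 149 days at 1.3% → £4,399,000 × 1.3% × 149/365 = £23,344.8301
Total = £29,852.9397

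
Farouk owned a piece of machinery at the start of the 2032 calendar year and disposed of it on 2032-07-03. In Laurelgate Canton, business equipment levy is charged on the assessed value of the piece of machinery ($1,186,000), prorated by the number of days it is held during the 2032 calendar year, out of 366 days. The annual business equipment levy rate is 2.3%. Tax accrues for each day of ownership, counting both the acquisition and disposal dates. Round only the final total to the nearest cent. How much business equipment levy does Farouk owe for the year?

$13,788.06

Days held (2032-01-01 to 2032-07-03): 185 out of 366
Tax = $1,186,000 × 2.3% × 185/366 = $13,788.0601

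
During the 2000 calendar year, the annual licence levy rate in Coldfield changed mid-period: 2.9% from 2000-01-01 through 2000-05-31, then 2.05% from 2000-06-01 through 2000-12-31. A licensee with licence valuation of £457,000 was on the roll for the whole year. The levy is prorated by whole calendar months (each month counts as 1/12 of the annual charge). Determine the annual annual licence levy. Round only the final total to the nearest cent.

£10,987.04

2000-01-01 to 2000-05-31: 5 months at 2.9% → £457,000 × 2.9% × 5/12 = £5,522.0833
2000-06-01 to 2000-12-31: 7 months at 2.05% → £457,000 × 2.05% × 7/12 = £5,464.9583
Total = £10,987.0417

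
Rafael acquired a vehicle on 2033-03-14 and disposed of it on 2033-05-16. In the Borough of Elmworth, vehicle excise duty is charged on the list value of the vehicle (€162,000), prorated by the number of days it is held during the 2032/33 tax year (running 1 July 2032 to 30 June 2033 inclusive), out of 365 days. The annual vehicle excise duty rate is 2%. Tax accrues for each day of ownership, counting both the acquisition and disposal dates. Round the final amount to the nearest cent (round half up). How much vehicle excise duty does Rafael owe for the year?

€568.11

Days held (2033-03-14 to 2033-05-16): 64 out of 365
Tax = €162,000 × 2% × 64/365 = €568.1096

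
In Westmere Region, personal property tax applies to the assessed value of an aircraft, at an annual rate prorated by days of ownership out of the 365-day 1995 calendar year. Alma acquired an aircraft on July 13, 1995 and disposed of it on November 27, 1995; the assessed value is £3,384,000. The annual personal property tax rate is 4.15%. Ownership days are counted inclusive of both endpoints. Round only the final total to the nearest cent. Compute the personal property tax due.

£53,096.35

Days held (July 13 – November 27, 1995): 138 out of 365
Tax = £3,384,000 × 4.15% × 138/365 = £53,096.3507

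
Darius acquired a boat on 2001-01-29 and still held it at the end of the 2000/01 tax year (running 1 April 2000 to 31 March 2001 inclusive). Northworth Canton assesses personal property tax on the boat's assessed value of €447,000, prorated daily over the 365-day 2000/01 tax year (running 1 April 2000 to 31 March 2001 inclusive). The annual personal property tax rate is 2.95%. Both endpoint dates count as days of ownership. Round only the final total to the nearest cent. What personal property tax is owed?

€2,239.90

Days held (2001-01-29 to 2001-03-31): 62 out of 365
Tax = €447,000 × 2.95% × 62/365 = €2,239.8986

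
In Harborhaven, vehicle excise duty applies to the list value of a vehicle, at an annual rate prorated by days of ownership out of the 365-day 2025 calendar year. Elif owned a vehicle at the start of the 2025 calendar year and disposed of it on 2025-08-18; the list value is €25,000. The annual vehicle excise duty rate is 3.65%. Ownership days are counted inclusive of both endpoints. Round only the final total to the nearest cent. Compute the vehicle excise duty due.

€575.00

Days held (2025-01-01 to 2025-08-18): 230 out of 365
Tax = €25,000 × 3.65% × 230/365 = €575.0000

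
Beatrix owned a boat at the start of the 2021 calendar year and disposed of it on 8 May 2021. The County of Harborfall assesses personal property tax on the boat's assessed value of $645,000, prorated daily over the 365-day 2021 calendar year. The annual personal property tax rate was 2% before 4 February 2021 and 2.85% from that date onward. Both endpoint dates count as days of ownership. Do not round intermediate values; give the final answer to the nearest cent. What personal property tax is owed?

1 January – 3 February 2021: 34 days at 2% → $645,000 × 2% × 34/365 = $1,201.6438
4 February – 8 May 2021: 94 days at 2.85% → $645,000 × 2.85% × 94/365 = $4,734.1233
Total = $5,935.7671

$5,935.77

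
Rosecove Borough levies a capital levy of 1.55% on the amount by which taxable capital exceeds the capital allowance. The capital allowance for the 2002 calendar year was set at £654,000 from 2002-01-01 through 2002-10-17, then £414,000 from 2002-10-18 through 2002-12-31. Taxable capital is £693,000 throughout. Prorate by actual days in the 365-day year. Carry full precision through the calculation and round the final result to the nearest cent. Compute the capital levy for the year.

£1,368.88

2002-01-01 to 2002-10-17: 290 days, exemption £654,000 → (£693,000 − £654,000) × 1.55% × 290/365 = £480.2877
2002-10-18 to 2002-12-31: 75 days, exemption £414,000 → (£693,000 − £414,000) × 1.55% × 75/365 = £888.5959
Total = £1,368.8836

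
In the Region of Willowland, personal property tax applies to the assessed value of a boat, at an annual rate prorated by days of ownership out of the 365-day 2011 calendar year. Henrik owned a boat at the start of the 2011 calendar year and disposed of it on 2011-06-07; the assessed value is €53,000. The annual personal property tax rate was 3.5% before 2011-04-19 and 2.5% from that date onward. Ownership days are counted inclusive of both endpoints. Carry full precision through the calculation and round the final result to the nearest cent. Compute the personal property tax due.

2011-01-01 to 2011-04-18: 108 days at 3.5% → €53,000 × 3.5% × 108/365 = €548.8767
2011-04-19 to 2011-06-07: 50 days at 2.5% → €53,000 × 2.5% × 50/365 = €181.5068
Total = €730.3836

€730.38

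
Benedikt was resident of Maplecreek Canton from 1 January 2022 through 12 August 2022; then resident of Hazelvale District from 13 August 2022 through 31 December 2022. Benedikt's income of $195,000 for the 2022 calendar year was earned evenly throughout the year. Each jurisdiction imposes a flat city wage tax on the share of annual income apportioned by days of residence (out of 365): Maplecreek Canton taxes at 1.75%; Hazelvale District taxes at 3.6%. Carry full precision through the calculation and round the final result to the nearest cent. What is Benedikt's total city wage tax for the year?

Maplecreek Canton, 1 January – 12 August 2022: 224 days → $195,000 × 1.75% × 224/365 = $2,094.2466
Hazelvale District, 13 August – 31 December 2022: 141 days → $195,000 × 3.6% × 141/365 = $2,711.8356
Total = $4,806.0822

$4,806.08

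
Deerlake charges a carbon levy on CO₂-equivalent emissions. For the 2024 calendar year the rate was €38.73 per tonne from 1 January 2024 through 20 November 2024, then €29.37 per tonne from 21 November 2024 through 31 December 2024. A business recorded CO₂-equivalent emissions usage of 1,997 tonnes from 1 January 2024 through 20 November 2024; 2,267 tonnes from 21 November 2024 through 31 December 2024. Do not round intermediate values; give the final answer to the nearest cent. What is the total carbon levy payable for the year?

€143,925.60

1 January – 20 November 2024: 1,997 tonnes at €38.73/tonne → €77,343.81
21 November – 31 December 2024: 2,267 tonnes at €29.37/tonne → €66,581.79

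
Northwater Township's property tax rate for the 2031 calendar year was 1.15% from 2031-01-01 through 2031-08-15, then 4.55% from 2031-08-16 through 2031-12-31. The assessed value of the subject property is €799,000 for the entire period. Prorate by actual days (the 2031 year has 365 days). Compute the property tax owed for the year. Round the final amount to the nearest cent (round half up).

2031-01-01 to 2031-08-15: 227 days at 1.15% → €799,000 × 1.15% × 227/365 = €5,714.4918
2031-08-16 to 2031-12-31: 138 days at 4.55% → €799,000 × 4.55% × 138/365 = €13,744.9890
Total = €19,459.4808

€19,459.48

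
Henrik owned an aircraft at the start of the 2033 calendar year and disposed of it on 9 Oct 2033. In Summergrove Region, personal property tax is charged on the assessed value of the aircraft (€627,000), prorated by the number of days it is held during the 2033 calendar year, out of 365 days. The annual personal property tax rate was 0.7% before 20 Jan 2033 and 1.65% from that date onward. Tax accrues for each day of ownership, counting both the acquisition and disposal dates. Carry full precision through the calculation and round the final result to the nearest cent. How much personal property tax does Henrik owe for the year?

1 Jan – 19 Jan 2033: 19 days at 0.7% → €627,000 × 0.7% × 19/365 = €228.4685
20 Jan – 9 Oct 2033: 263 days at 1.65% → €627,000 × 1.65% × 263/365 = €7,454.4288
Total = €7,682.8973

€7,682.90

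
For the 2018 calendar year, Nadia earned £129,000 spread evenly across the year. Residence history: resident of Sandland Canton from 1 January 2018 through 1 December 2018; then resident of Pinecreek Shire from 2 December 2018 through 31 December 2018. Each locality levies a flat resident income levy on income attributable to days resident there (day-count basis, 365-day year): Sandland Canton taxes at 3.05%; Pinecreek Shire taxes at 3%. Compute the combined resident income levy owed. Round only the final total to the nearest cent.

Sandland Canton, 1 January – 1 December 2018: 335 days → £129,000 × 3.05% × 335/365 = £3,611.1164
Pinecreek Shire, 2 December – 31 December 2018: 30 days → £129,000 × 3% × 30/365 = £318.0822
Total = £3,929.1986

£3,929.20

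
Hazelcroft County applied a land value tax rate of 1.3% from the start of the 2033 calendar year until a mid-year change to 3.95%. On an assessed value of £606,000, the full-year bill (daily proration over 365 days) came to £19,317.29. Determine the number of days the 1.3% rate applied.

Let d = days at the first rate; then 365 − d days at the second rate.
£606,000 × [1.3%·d + 3.95%·(365−d)] / 365 = £19,317.29
Solving gives d = 105, so the new rate took effect on 16 Apr 2033.

105 days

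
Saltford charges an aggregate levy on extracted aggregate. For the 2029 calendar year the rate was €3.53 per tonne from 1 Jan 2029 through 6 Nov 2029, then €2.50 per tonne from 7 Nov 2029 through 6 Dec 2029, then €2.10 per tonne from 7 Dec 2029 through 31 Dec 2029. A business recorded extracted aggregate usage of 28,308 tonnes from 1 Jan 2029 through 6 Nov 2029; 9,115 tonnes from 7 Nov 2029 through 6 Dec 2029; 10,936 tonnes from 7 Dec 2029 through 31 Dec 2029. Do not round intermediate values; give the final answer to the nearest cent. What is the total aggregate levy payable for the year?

€145,680.34

1 Jan – 6 Nov 2029: 28,308 tonnes at €3.53/tonne → €99,927.24
7 Nov – 6 Dec 2029: 9,115 tonnes at €2.50/tonne → €22,787.50
7 Dec – 31 Dec 2029: 10,936 tonnes at €2.10/tonne → €22,965.60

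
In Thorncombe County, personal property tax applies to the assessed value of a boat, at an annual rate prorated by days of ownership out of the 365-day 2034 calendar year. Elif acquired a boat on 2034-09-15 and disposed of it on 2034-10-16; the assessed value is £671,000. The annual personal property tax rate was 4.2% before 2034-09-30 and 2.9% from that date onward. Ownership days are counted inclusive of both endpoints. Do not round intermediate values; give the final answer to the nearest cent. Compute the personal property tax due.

£2,064.47

2034-09-15 to 2034-09-29: 15 days at 4.2% → £671,000 × 4.2% × 15/365 = £1,158.1644
2034-09-30 to 2034-10-16: 17 days at 2.9% → £671,000 × 2.9% × 17/365 = £906.3096
Total = £2,064.4740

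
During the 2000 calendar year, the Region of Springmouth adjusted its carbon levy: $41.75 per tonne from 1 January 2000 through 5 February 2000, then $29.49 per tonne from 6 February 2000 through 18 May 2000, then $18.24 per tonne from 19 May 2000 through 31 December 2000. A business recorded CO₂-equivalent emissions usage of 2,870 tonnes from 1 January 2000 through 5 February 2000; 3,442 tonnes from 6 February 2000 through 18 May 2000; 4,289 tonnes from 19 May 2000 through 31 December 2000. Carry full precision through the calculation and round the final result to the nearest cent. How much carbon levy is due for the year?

1 January – 5 February 2000: 2,870 tonnes at $41.75/tonne → $119,822.50
6 February – 18 May 2000: 3,442 tonnes at $29.49/tonne → $101,504.58
19 May – 31 December 2000: 4,289 tonnes at $18.24/tonne → $78,231.36

$299,558.44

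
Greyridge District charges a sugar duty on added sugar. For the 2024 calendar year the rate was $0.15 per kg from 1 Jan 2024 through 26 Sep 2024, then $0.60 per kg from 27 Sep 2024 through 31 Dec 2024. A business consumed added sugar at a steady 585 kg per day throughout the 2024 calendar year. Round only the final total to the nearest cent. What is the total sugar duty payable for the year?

1 Jan – 26 Sep 2024: 270 days × 585 kg/day = 157,950 kg at $0.15/kg → $23,692.50
27 Sep – 31 Dec 2024: 96 days × 585 kg/day = 56,160 kg at $0.60/kg → $33,696.00

$57,388.50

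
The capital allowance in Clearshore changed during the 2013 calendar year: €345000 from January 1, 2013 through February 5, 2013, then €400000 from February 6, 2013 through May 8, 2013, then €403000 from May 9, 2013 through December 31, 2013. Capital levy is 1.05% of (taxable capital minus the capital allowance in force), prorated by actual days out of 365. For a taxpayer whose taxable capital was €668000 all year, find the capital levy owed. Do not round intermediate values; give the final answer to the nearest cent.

January 1 – February 5, 2013: 36 days, exemption €345000 → (€668000 − €345000) × 1.05% × 36/365 = €334.5041
February 6 – May 8, 2013: 92 days, exemption €400000 → (€668000 − €400000) × 1.05% × 92/365 = €709.2822
May 9 – December 31, 2013: 237 days, exemption €403000 → (€668000 − €403000) × 1.05% × 237/365 = €1806.7192
Total = €2850.5055

€2850.51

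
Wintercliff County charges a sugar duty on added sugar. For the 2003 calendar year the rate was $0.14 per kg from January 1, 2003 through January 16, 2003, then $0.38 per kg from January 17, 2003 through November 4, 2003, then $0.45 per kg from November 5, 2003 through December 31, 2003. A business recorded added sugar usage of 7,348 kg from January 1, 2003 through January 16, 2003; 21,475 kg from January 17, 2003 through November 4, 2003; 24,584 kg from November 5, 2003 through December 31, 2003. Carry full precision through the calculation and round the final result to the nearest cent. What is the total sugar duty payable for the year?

January 1 – January 16, 2003: 7,348 kg at $0.14/kg → $1,028.72
January 17 – November 4, 2003: 21,475 kg at $0.38/kg → $8,160.50
November 5 – December 31, 2003: 24,584 kg at $0.45/kg → $11,062.80

$20,252.02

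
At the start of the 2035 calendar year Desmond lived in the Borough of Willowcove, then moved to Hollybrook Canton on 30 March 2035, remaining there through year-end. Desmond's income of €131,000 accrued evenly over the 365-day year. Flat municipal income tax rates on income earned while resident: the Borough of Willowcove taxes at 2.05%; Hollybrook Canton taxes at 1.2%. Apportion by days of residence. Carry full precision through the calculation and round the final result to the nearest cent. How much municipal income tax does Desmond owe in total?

The Borough of Willowcove, 1 January – 29 March 2035: 88 days → €131,000 × 2.05% × 88/365 = €647.4630
Hollybrook Canton, 30 March – 31 December 2035: 277 days → €131,000 × 1.2% × 277/365 = €1,192.9973
Total = €1,840.4603

€1,840.46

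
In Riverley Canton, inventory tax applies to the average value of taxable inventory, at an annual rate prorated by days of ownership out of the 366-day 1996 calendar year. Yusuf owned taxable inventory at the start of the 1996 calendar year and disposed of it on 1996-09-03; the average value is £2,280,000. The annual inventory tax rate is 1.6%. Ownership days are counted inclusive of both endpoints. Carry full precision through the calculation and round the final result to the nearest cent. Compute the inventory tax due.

£24,619.02

Days held (1996-01-01 to 1996-09-03): 247 out of 366
Tax = £2,280,000 × 1.6% × 247/366 = £24,619.0164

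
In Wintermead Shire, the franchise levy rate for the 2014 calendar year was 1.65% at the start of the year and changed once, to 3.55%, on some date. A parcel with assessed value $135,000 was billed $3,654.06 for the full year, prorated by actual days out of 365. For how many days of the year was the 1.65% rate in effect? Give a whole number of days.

162 days

Let d = days at the first rate; then 365 − d days at the second rate.
$135,000 × [1.65%·d + 3.55%·(365−d)] / 365 = $3,654.06
Solving gives d = 162, so the new rate took effect on 12 June 2014.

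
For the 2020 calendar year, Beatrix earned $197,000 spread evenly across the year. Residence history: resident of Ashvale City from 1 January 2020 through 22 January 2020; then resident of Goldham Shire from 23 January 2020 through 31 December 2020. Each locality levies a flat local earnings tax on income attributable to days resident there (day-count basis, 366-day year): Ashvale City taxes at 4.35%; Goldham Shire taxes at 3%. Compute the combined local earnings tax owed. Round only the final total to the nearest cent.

Ashvale City, 1 January – 22 January 2020: 22 days → $197,000 × 4.35% × 22/366 = $515.1066
Goldham Shire, 23 January – 31 December 2020: 344 days → $197,000 × 3% × 344/366 = $5,554.7541
Total = $6,069.8607

$6,069.86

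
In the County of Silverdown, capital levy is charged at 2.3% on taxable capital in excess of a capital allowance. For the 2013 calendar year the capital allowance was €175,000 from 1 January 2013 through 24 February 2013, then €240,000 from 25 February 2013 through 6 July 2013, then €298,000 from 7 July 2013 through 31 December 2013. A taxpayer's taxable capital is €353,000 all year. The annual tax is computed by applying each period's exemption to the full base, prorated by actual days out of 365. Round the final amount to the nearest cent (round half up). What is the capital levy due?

€2,173.72

1 January – 24 February 2013: 55 days, exemption €175,000 → (€353,000 − €175,000) × 2.3% × 55/365 = €616.9041
25 February – 6 July 2013: 132 days, exemption €240,000 → (€353,000 − €240,000) × 2.3% × 132/365 = €939.9123
7 July – 31 December 2013: 178 days, exemption €298,000 → (€353,000 − €298,000) × 2.3% × 178/365 = €616.9041
Total = €2,173.7205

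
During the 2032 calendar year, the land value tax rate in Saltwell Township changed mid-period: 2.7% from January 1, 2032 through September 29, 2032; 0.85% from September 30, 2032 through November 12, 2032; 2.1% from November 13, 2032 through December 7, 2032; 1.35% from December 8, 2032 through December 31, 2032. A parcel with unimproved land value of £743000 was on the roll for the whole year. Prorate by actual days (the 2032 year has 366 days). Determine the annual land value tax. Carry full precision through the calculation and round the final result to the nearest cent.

January 1 – September 29, 2032: 273 days at 2.7% → £743000 × 2.7% × 273/366 = £14963.5328
September 30 – November 12, 2032: 44 days at 0.85% → £743000 × 0.85% × 44/366 = £759.2404
November 13 – December 7, 2032: 25 days at 2.1% → £743000 × 2.1% × 25/366 = £1065.7787
December 8 – December 31, 2032: 24 days at 1.35% → £743000 × 1.35% × 24/366 = £657.7377
Total = £17446.2896

£17446.29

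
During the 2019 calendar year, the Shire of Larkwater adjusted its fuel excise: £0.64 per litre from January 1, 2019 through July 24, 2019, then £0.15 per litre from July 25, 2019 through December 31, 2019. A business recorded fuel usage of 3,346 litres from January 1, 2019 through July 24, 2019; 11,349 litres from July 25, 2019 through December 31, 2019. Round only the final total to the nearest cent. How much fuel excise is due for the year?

January 1 – July 24, 2019: 3,346 litres at £0.64/litre → £2141.44
July 25 – December 31, 2019: 11,349 litres at £0.15/litre → £1702.35

£3843.79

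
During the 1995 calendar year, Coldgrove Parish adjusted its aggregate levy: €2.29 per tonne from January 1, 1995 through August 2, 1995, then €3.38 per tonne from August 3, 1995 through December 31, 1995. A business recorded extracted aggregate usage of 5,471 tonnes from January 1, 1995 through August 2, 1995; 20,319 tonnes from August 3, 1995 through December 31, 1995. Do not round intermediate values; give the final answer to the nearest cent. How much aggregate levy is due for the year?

January 1 – August 2, 1995: 5,471 tonnes at €2.29/tonne → €12,528.59
August 3 – December 31, 1995: 20,319 tonnes at €3.38/tonne → €68,678.22

€81,206.81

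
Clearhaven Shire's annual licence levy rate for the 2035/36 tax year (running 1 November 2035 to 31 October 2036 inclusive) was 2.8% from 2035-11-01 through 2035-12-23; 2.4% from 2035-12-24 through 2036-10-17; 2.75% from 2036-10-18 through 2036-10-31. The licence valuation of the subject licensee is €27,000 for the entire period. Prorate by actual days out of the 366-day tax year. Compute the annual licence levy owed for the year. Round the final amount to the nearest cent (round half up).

2035-11-01 to 2035-12-23: 53 days at 2.8% → €27,000 × 2.8% × 53/366 = €109.4754
2035-12-24 to 2036-10-17: 299 days at 2.4% → €27,000 × 2.4% × 299/366 = €529.3770
2036-10-18 to 2036-10-31: 14 days at 2.75% → €27,000 × 2.75% × 14/366 = €28.4016
Total = €667.2541

€667.25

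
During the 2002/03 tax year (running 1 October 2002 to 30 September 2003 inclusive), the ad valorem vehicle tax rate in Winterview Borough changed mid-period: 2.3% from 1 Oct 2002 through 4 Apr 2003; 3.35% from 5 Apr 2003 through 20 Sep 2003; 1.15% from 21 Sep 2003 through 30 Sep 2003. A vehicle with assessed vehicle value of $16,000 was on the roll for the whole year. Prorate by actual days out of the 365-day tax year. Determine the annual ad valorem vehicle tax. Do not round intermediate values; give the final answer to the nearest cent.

$440.75

1 Oct 2002 – 4 Apr 2003: 186 days at 2.3% → $16,000 × 2.3% × 186/365 = $187.5288
5 Apr – 20 Sep 2003: 169 days at 3.35% → $16,000 × 3.35% × 169/365 = $248.1753
21 Sep – 30 Sep 2003: 10 days at 1.15% → $16,000 × 1.15% × 10/365 = $5.0411
Total = $440.7452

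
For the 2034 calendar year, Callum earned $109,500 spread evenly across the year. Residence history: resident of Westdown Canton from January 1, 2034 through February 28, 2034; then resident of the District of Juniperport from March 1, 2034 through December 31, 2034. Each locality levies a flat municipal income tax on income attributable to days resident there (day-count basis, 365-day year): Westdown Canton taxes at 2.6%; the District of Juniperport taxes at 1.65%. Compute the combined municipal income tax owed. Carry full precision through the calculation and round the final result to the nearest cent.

Westdown Canton, January 1 – February 28, 2034: 59 days → $109,500 × 2.6% × 59/365 = $460.2000
The District of Juniperport, March 1 – December 31, 2034: 306 days → $109,500 × 1.65% × 306/365 = $1,514.7000
Total = $1,974.9000

$1,974.90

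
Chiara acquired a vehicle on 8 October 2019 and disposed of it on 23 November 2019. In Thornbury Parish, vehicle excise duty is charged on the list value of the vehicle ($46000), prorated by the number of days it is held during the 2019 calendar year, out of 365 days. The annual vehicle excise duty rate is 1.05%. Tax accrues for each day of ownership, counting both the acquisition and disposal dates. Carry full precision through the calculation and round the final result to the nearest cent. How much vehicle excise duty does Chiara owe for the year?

Days held (8 October – 23 November 2019): 47 out of 365
Tax = $46000 × 1.05% × 47/365 = $62.1945

$62.19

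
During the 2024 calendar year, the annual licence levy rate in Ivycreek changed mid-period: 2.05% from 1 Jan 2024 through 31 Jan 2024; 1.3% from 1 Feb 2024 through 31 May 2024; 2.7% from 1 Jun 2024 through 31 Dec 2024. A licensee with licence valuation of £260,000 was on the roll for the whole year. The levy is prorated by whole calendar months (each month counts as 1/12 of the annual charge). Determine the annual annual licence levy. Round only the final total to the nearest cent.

£5,665.83

1 Jan – 31 Jan 2024: 1 month at 2.05% → £260,000 × 2.05% × 1/12 = £444.1667
1 Feb – 31 May 2024: 4 months at 1.3% → £260,000 × 1.3% × 4/12 = £1,126.6667
1 Jun – 31 Dec 2024: 7 months at 2.7% → £260,000 × 2.7% × 7/12 = £4,095.0000
Total = £5,665.8333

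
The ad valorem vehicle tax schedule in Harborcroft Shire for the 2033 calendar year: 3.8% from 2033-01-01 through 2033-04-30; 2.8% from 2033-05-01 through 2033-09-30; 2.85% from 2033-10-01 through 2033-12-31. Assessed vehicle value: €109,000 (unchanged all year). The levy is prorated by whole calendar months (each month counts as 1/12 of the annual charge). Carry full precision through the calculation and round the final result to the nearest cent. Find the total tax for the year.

€3,428.96

2033-01-01 to 2033-04-30: 4 months at 3.8% → €109,000 × 3.8% × 4/12 = €1,380.6667
2033-05-01 to 2033-09-30: 5 months at 2.8% → €109,000 × 2.8% × 5/12 = €1,271.6667
2033-10-01 to 2033-12-31: 3 months at 2.85% → €109,000 × 2.85% × 3/12 = €776.6250
Total = €3,428.9583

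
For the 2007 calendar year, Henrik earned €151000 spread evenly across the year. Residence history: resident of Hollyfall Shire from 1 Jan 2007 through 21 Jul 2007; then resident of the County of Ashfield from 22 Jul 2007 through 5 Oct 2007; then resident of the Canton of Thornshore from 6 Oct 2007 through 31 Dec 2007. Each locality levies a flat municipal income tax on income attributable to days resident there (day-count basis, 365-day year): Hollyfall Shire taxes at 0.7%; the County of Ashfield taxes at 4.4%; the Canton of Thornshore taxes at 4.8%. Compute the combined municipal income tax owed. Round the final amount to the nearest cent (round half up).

€3695.98

Hollyfall Shire, 1 Jan – 21 Jul 2007: 202 days → €151000 × 0.7% × 202/365 = €584.9699
The County of Ashfield, 22 Jul – 5 Oct 2007: 76 days → €151000 × 4.4% × 76/365 = €1383.4082
The Canton of Thornshore, 6 Oct – 31 Dec 2007: 87 days → €151000 × 4.8% × 87/365 = €1727.6055
Total = €3695.9836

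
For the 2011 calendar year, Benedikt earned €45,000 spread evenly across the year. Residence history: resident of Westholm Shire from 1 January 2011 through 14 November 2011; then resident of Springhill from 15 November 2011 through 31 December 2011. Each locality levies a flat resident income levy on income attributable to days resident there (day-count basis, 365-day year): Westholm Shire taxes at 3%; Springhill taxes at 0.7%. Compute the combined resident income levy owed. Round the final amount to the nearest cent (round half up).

€1,216.73

Westholm Shire, 1 January – 14 November 2011: 318 days → €45,000 × 3% × 318/365 = €1,176.1644
Springhill, 15 November – 31 December 2011: 47 days → €45,000 × 0.7% × 47/365 = €40.5616
Total = €1,216.7260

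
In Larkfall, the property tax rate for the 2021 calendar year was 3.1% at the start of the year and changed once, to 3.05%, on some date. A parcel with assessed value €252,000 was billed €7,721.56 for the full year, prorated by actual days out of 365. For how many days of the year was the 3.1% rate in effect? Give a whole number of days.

103 days

Let d = days at the first rate; then 365 − d days at the second rate.
€252,000 × [3.1%·d + 3.05%·(365−d)] / 365 = €7,721.56
Solving gives d = 103, so the new rate took effect on 14 Apr 2021.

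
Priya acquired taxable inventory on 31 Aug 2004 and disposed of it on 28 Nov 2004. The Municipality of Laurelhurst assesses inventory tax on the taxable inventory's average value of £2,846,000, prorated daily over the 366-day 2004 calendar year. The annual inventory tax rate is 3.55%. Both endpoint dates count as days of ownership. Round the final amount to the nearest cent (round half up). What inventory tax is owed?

Days held (31 Aug – 28 Nov 2004): 90 out of 366
Tax = £2,846,000 × 3.55% × 90/366 = £24,844.1803

£24,844.18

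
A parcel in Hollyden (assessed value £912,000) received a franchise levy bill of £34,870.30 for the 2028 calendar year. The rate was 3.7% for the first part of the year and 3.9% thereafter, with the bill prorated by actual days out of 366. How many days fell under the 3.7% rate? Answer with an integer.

140 days

Let d = days at the first rate; then 366 − d days at the second rate.
£912,000 × [3.7%·d + 3.9%·(366−d)] / 366 = £34,870.30
Solving gives d = 140, so the new rate took effect on 20 May 2028.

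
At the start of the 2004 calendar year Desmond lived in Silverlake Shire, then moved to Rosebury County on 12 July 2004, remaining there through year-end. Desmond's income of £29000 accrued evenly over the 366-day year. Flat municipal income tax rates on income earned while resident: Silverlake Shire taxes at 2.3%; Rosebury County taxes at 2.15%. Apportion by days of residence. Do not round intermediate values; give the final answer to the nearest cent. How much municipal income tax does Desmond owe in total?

£646.44

Silverlake Shire, 1 January – 11 July 2004: 193 days → £29000 × 2.3% × 193/366 = £351.7240
Rosebury County, 12 July – 31 December 2004: 173 days → £29000 × 2.15% × 173/366 = £294.7145
Total = £646.4385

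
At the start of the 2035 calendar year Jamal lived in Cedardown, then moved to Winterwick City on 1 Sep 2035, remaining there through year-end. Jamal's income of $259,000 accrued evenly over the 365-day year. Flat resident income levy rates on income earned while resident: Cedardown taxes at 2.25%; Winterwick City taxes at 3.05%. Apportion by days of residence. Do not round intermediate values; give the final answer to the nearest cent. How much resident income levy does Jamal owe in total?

Cedardown, 1 Jan – 31 Aug 2035: 243 days → $259,000 × 2.25% × 243/365 = $3,879.6781
Winterwick City, 1 Sep – 31 Dec 2035: 122 days → $259,000 × 3.05% × 122/365 = $2,640.3808
Total = $6,520.0589

$6,520.06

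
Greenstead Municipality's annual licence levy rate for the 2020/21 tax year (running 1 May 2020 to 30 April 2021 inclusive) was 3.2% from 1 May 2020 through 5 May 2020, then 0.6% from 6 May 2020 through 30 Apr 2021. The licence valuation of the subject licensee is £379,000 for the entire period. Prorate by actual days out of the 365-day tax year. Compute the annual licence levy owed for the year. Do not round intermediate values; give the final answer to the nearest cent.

£2,408.99

1 May – 5 May 2020: 5 days at 3.2% → £379,000 × 3.2% × 5/365 = £166.1370
6 May 2020 – 30 Apr 2021: 360 days at 0.6% → £379,000 × 0.6% × 360/365 = £2,242.8493
Total = £2,408.9863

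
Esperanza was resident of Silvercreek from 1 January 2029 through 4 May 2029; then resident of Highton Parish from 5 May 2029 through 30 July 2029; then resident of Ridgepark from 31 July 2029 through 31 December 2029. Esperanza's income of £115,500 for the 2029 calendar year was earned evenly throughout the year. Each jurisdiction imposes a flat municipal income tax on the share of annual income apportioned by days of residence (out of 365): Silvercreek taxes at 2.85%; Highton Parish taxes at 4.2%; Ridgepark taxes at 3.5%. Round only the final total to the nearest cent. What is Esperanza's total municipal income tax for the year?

£3,980.16

Silvercreek, 1 January – 4 May 2029: 124 days → £115,500 × 2.85% × 124/365 = £1,118.2932
Highton Parish, 5 May – 30 July 2029: 87 days → £115,500 × 4.2% × 87/365 = £1,156.2658
Ridgepark, 31 July – 31 December 2029: 154 days → £115,500 × 3.5% × 154/365 = £1,705.6027
Total = £3,980.1616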